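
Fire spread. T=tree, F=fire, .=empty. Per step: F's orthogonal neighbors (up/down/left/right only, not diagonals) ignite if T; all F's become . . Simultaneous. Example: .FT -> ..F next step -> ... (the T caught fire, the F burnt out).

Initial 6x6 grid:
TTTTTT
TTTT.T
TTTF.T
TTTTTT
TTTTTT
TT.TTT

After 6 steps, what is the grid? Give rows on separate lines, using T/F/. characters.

Step 1: 3 trees catch fire, 1 burn out
  TTTTTT
  TTTF.T
  TTF..T
  TTTFTT
  TTTTTT
  TT.TTT
Step 2: 6 trees catch fire, 3 burn out
  TTTFTT
  TTF..T
  TF...T
  TTF.FT
  TTTFTT
  TT.TTT
Step 3: 9 trees catch fire, 6 burn out
  TTF.FT
  TF...T
  F....T
  TF...F
  TTF.FT
  TT.FTT
Step 4: 8 trees catch fire, 9 burn out
  TF...F
  F....T
  .....F
  F.....
  TF...F
  TT..FT
Step 5: 5 trees catch fire, 8 burn out
  F.....
  .....F
  ......
  ......
  F.....
  TF...F
Step 6: 1 trees catch fire, 5 burn out
  ......
  ......
  ......
  ......
  ......
  F.....

......
......
......
......
......
F.....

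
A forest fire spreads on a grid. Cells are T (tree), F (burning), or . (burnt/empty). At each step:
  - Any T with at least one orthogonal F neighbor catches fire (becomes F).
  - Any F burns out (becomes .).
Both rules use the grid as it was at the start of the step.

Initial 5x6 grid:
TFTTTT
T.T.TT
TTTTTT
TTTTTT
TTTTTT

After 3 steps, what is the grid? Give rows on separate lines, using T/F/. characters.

Step 1: 2 trees catch fire, 1 burn out
  F.FTTT
  T.T.TT
  TTTTTT
  TTTTTT
  TTTTTT
Step 2: 3 trees catch fire, 2 burn out
  ...FTT
  F.F.TT
  TTTTTT
  TTTTTT
  TTTTTT
Step 3: 3 trees catch fire, 3 burn out
  ....FT
  ....TT
  FTFTTT
  TTTTTT
  TTTTTT

....FT
....TT
FTFTTT
TTTTTT
TTTTTT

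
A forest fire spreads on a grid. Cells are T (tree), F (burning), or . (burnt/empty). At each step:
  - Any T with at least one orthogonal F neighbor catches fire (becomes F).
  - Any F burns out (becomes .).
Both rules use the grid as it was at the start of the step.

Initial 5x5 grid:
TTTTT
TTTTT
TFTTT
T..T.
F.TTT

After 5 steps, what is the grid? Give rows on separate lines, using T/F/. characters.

Step 1: 4 trees catch fire, 2 burn out
  TTTTT
  TFTTT
  F.FTT
  F..T.
  ..TTT
Step 2: 4 trees catch fire, 4 burn out
  TFTTT
  F.FTT
  ...FT
  ...T.
  ..TTT
Step 3: 5 trees catch fire, 4 burn out
  F.FTT
  ...FT
  ....F
  ...F.
  ..TTT
Step 4: 3 trees catch fire, 5 burn out
  ...FT
  ....F
  .....
  .....
  ..TFT
Step 5: 3 trees catch fire, 3 burn out
  ....F
  .....
  .....
  .....
  ..F.F

....F
.....
.....
.....
..F.F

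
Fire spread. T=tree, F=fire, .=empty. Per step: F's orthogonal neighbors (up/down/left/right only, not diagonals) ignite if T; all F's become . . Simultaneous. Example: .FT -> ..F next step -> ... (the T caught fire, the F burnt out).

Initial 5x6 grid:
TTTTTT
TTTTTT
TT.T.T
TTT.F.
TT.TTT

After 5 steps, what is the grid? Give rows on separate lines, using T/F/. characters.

Step 1: 1 trees catch fire, 1 burn out
  TTTTTT
  TTTTTT
  TT.T.T
  TTT...
  TT.TFT
Step 2: 2 trees catch fire, 1 burn out
  TTTTTT
  TTTTTT
  TT.T.T
  TTT...
  TT.F.F
Step 3: 0 trees catch fire, 2 burn out
  TTTTTT
  TTTTTT
  TT.T.T
  TTT...
  TT....
Step 4: 0 trees catch fire, 0 burn out
  TTTTTT
  TTTTTT
  TT.T.T
  TTT...
  TT....
Step 5: 0 trees catch fire, 0 burn out
  TTTTTT
  TTTTTT
  TT.T.T
  TTT...
  TT....

TTTTTT
TTTTTT
TT.T.T
TTT...
TT....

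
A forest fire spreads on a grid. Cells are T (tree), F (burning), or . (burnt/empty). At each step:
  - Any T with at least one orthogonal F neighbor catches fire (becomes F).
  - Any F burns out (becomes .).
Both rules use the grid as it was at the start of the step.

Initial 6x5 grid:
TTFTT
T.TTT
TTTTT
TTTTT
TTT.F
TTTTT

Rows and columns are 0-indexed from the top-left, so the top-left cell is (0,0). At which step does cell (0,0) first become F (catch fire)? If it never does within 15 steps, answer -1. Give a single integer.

Step 1: cell (0,0)='T' (+5 fires, +2 burnt)
Step 2: cell (0,0)='F' (+7 fires, +5 burnt)
  -> target ignites at step 2
Step 3: cell (0,0)='.' (+6 fires, +7 burnt)
Step 4: cell (0,0)='.' (+4 fires, +6 burnt)
Step 5: cell (0,0)='.' (+3 fires, +4 burnt)
Step 6: cell (0,0)='.' (+1 fires, +3 burnt)
Step 7: cell (0,0)='.' (+0 fires, +1 burnt)
  fire out at step 7

2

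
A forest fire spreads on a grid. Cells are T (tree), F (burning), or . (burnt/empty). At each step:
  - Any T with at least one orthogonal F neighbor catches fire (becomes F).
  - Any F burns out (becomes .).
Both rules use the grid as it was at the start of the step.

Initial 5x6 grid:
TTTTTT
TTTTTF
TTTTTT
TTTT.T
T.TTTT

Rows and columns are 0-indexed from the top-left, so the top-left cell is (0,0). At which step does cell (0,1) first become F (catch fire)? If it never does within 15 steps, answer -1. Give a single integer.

Step 1: cell (0,1)='T' (+3 fires, +1 burnt)
Step 2: cell (0,1)='T' (+4 fires, +3 burnt)
Step 3: cell (0,1)='T' (+4 fires, +4 burnt)
Step 4: cell (0,1)='T' (+5 fires, +4 burnt)
Step 5: cell (0,1)='F' (+5 fires, +5 burnt)
  -> target ignites at step 5
Step 6: cell (0,1)='.' (+4 fires, +5 burnt)
Step 7: cell (0,1)='.' (+1 fires, +4 burnt)
Step 8: cell (0,1)='.' (+1 fires, +1 burnt)
Step 9: cell (0,1)='.' (+0 fires, +1 burnt)
  fire out at step 9

5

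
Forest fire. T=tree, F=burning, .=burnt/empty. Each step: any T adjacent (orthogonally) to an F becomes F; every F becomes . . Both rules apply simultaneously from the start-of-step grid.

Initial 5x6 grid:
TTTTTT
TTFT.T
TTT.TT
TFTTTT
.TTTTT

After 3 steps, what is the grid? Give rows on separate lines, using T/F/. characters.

Step 1: 8 trees catch fire, 2 burn out
  TTFTTT
  TF.F.T
  TFF.TT
  F.FTTT
  .FTTTT
Step 2: 6 trees catch fire, 8 burn out
  TF.FTT
  F....T
  F...TT
  ...FTT
  ..FTTT
Step 3: 4 trees catch fire, 6 burn out
  F...FT
  .....T
  ....TT
  ....FT
  ...FTT

F...FT
.....T
....TT
....FT
...FTT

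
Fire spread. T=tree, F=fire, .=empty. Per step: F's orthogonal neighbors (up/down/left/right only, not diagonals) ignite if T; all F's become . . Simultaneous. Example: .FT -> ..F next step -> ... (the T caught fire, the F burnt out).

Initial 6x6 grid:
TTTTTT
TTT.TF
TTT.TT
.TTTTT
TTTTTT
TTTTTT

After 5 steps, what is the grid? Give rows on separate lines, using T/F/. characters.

Step 1: 3 trees catch fire, 1 burn out
  TTTTTF
  TTT.F.
  TTT.TF
  .TTTTT
  TTTTTT
  TTTTTT
Step 2: 3 trees catch fire, 3 burn out
  TTTTF.
  TTT...
  TTT.F.
  .TTTTF
  TTTTTT
  TTTTTT
Step 3: 3 trees catch fire, 3 burn out
  TTTF..
  TTT...
  TTT...
  .TTTF.
  TTTTTF
  TTTTTT
Step 4: 4 trees catch fire, 3 burn out
  TTF...
  TTT...
  TTT...
  .TTF..
  TTTTF.
  TTTTTF
Step 5: 5 trees catch fire, 4 burn out
  TF....
  TTF...
  TTT...
  .TF...
  TTTF..
  TTTTF.

TF....
TTF...
TTT...
.TF...
TTTF..
TTTTF.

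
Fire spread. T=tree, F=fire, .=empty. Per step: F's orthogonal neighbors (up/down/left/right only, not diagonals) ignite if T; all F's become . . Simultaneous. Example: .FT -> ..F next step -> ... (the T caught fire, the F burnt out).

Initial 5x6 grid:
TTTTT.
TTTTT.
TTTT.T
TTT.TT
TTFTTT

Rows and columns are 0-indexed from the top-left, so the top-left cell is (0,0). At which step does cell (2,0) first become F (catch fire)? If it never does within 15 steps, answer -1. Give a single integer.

Step 1: cell (2,0)='T' (+3 fires, +1 burnt)
Step 2: cell (2,0)='T' (+4 fires, +3 burnt)
Step 3: cell (2,0)='T' (+6 fires, +4 burnt)
Step 4: cell (2,0)='F' (+5 fires, +6 burnt)
  -> target ignites at step 4
Step 5: cell (2,0)='.' (+5 fires, +5 burnt)
Step 6: cell (2,0)='.' (+2 fires, +5 burnt)
Step 7: cell (2,0)='.' (+0 fires, +2 burnt)
  fire out at step 7

4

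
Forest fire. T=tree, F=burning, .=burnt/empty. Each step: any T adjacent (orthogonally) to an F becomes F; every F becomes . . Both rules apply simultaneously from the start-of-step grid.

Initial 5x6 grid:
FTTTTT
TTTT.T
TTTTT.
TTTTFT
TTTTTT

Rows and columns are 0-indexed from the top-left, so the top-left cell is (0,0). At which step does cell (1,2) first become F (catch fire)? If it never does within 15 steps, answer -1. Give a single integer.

Step 1: cell (1,2)='T' (+6 fires, +2 burnt)
Step 2: cell (1,2)='T' (+7 fires, +6 burnt)
Step 3: cell (1,2)='F' (+8 fires, +7 burnt)
  -> target ignites at step 3
Step 4: cell (1,2)='.' (+3 fires, +8 burnt)
Step 5: cell (1,2)='.' (+1 fires, +3 burnt)
Step 6: cell (1,2)='.' (+1 fires, +1 burnt)
Step 7: cell (1,2)='.' (+0 fires, +1 burnt)
  fire out at step 7

3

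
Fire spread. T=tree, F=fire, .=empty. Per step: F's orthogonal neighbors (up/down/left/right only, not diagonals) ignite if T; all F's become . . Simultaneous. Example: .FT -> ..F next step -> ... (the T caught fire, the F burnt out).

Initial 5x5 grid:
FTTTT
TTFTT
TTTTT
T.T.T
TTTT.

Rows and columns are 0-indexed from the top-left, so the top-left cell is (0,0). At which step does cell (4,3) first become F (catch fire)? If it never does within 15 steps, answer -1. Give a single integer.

Step 1: cell (4,3)='T' (+6 fires, +2 burnt)
Step 2: cell (4,3)='T' (+6 fires, +6 burnt)
Step 3: cell (4,3)='T' (+4 fires, +6 burnt)
Step 4: cell (4,3)='F' (+4 fires, +4 burnt)
  -> target ignites at step 4
Step 5: cell (4,3)='.' (+0 fires, +4 burnt)
  fire out at step 5

4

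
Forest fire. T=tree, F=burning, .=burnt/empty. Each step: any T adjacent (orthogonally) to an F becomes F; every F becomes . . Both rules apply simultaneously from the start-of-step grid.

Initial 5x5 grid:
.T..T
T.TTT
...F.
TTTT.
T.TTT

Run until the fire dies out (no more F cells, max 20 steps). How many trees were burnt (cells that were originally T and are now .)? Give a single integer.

Step 1: +2 fires, +1 burnt (F count now 2)
Step 2: +4 fires, +2 burnt (F count now 4)
Step 3: +4 fires, +4 burnt (F count now 4)
Step 4: +1 fires, +4 burnt (F count now 1)
Step 5: +1 fires, +1 burnt (F count now 1)
Step 6: +0 fires, +1 burnt (F count now 0)
Fire out after step 6
Initially T: 14, now '.': 23
Total burnt (originally-T cells now '.'): 12

Answer: 12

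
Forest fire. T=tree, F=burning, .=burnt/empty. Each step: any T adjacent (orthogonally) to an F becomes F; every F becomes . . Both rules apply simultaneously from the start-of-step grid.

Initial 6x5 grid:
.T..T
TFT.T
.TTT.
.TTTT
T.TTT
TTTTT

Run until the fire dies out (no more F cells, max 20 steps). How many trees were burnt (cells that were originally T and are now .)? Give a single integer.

Step 1: +4 fires, +1 burnt (F count now 4)
Step 2: +2 fires, +4 burnt (F count now 2)
Step 3: +2 fires, +2 burnt (F count now 2)
Step 4: +2 fires, +2 burnt (F count now 2)
Step 5: +3 fires, +2 burnt (F count now 3)
Step 6: +3 fires, +3 burnt (F count now 3)
Step 7: +2 fires, +3 burnt (F count now 2)
Step 8: +1 fires, +2 burnt (F count now 1)
Step 9: +0 fires, +1 burnt (F count now 0)
Fire out after step 9
Initially T: 21, now '.': 28
Total burnt (originally-T cells now '.'): 19

Answer: 19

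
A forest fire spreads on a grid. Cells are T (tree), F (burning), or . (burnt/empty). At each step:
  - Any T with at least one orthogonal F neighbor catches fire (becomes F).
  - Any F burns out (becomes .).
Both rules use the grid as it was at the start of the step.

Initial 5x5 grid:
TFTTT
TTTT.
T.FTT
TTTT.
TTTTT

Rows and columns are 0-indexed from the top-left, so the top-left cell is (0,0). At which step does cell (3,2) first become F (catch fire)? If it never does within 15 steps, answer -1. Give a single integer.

Step 1: cell (3,2)='F' (+6 fires, +2 burnt)
  -> target ignites at step 1
Step 2: cell (3,2)='.' (+7 fires, +6 burnt)
Step 3: cell (3,2)='.' (+5 fires, +7 burnt)
Step 4: cell (3,2)='.' (+2 fires, +5 burnt)
Step 5: cell (3,2)='.' (+0 fires, +2 burnt)
  fire out at step 5

1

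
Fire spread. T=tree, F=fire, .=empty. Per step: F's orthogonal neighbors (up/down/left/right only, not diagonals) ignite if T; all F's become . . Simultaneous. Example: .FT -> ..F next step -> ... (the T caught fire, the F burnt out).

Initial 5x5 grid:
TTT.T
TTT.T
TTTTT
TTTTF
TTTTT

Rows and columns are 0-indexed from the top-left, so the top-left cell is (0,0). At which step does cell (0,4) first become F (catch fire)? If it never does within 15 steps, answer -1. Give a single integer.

Step 1: cell (0,4)='T' (+3 fires, +1 burnt)
Step 2: cell (0,4)='T' (+4 fires, +3 burnt)
Step 3: cell (0,4)='F' (+4 fires, +4 burnt)
  -> target ignites at step 3
Step 4: cell (0,4)='.' (+4 fires, +4 burnt)
Step 5: cell (0,4)='.' (+4 fires, +4 burnt)
Step 6: cell (0,4)='.' (+2 fires, +4 burnt)
Step 7: cell (0,4)='.' (+1 fires, +2 burnt)
Step 8: cell (0,4)='.' (+0 fires, +1 burnt)
  fire out at step 8

3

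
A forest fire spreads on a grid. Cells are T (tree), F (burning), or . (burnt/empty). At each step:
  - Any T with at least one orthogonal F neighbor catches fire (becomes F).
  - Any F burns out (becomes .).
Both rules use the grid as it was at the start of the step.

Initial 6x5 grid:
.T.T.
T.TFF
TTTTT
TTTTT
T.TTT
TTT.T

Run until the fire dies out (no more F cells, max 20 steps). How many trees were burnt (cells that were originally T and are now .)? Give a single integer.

Answer: 21

Derivation:
Step 1: +4 fires, +2 burnt (F count now 4)
Step 2: +3 fires, +4 burnt (F count now 3)
Step 3: +4 fires, +3 burnt (F count now 4)
Step 4: +4 fires, +4 burnt (F count now 4)
Step 5: +3 fires, +4 burnt (F count now 3)
Step 6: +2 fires, +3 burnt (F count now 2)
Step 7: +1 fires, +2 burnt (F count now 1)
Step 8: +0 fires, +1 burnt (F count now 0)
Fire out after step 8
Initially T: 22, now '.': 29
Total burnt (originally-T cells now '.'): 21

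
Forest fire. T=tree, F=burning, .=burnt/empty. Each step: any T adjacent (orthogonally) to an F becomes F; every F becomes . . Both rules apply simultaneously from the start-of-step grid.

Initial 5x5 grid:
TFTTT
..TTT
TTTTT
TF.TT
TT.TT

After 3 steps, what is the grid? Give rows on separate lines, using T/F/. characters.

Step 1: 5 trees catch fire, 2 burn out
  F.FTT
  ..TTT
  TFTTT
  F..TT
  TF.TT
Step 2: 5 trees catch fire, 5 burn out
  ...FT
  ..FTT
  F.FTT
  ...TT
  F..TT
Step 3: 3 trees catch fire, 5 burn out
  ....F
  ...FT
  ...FT
  ...TT
  ...TT

....F
...FT
...FT
...TT
...TT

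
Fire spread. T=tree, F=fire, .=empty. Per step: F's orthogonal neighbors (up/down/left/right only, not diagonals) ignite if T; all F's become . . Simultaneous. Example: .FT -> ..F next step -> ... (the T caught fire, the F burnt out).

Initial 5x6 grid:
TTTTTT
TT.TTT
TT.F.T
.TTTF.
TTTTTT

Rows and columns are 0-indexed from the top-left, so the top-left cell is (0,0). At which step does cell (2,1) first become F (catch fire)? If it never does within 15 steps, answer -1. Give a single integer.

Step 1: cell (2,1)='T' (+3 fires, +2 burnt)
Step 2: cell (2,1)='T' (+5 fires, +3 burnt)
Step 3: cell (2,1)='T' (+5 fires, +5 burnt)
Step 4: cell (2,1)='F' (+5 fires, +5 burnt)
  -> target ignites at step 4
Step 5: cell (2,1)='.' (+4 fires, +5 burnt)
Step 6: cell (2,1)='.' (+1 fires, +4 burnt)
Step 7: cell (2,1)='.' (+0 fires, +1 burnt)
  fire out at step 7

4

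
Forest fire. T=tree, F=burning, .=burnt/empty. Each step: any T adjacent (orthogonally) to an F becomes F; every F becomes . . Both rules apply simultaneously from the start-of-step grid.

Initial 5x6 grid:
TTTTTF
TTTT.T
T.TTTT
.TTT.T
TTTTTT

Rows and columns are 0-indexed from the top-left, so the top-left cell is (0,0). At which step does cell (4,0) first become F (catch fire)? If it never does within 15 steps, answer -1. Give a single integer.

Step 1: cell (4,0)='T' (+2 fires, +1 burnt)
Step 2: cell (4,0)='T' (+2 fires, +2 burnt)
Step 3: cell (4,0)='T' (+4 fires, +2 burnt)
Step 4: cell (4,0)='T' (+4 fires, +4 burnt)
Step 5: cell (4,0)='T' (+5 fires, +4 burnt)
Step 6: cell (4,0)='T' (+3 fires, +5 burnt)
Step 7: cell (4,0)='T' (+3 fires, +3 burnt)
Step 8: cell (4,0)='T' (+1 fires, +3 burnt)
Step 9: cell (4,0)='F' (+1 fires, +1 burnt)
  -> target ignites at step 9
Step 10: cell (4,0)='.' (+0 fires, +1 burnt)
  fire out at step 10

9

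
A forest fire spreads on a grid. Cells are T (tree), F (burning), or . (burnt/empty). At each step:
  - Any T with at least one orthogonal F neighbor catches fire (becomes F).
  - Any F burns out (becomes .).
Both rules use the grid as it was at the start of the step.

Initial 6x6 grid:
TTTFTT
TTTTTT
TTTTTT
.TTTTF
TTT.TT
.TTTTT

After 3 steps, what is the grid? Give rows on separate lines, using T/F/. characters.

Step 1: 6 trees catch fire, 2 burn out
  TTF.FT
  TTTFTT
  TTTTTF
  .TTTF.
  TTT.TF
  .TTTTT
Step 2: 10 trees catch fire, 6 burn out
  TF...F
  TTF.FF
  TTTFF.
  .TTF..
  TTT.F.
  .TTTTF
Step 3: 5 trees catch fire, 10 burn out
  F.....
  TF....
  TTF...
  .TF...
  TTT...
  .TTTF.

F.....
TF....
TTF...
.TF...
TTT...
.TTTF.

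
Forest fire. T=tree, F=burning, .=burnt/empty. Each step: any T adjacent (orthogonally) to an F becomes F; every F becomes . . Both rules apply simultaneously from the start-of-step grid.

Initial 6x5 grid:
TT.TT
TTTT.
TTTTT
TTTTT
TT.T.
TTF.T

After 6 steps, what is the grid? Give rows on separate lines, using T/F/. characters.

Step 1: 1 trees catch fire, 1 burn out
  TT.TT
  TTTT.
  TTTTT
  TTTTT
  TT.T.
  TF..T
Step 2: 2 trees catch fire, 1 burn out
  TT.TT
  TTTT.
  TTTTT
  TTTTT
  TF.T.
  F...T
Step 3: 2 trees catch fire, 2 burn out
  TT.TT
  TTTT.
  TTTTT
  TFTTT
  F..T.
  ....T
Step 4: 3 trees catch fire, 2 burn out
  TT.TT
  TTTT.
  TFTTT
  F.FTT
  ...T.
  ....T
Step 5: 4 trees catch fire, 3 burn out
  TT.TT
  TFTT.
  F.FTT
  ...FT
  ...T.
  ....T
Step 6: 6 trees catch fire, 4 burn out
  TF.TT
  F.FT.
  ...FT
  ....F
  ...F.
  ....T

TF.TT
F.FT.
...FT
....F
...F.
....T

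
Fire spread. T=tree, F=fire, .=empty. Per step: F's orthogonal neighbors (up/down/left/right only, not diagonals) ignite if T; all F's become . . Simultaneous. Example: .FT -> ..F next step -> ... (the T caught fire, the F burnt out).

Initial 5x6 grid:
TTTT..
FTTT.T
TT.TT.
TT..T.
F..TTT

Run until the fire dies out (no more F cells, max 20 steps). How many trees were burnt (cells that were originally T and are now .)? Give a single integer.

Answer: 17

Derivation:
Step 1: +4 fires, +2 burnt (F count now 4)
Step 2: +4 fires, +4 burnt (F count now 4)
Step 3: +2 fires, +4 burnt (F count now 2)
Step 4: +2 fires, +2 burnt (F count now 2)
Step 5: +1 fires, +2 burnt (F count now 1)
Step 6: +1 fires, +1 burnt (F count now 1)
Step 7: +1 fires, +1 burnt (F count now 1)
Step 8: +2 fires, +1 burnt (F count now 2)
Step 9: +0 fires, +2 burnt (F count now 0)
Fire out after step 9
Initially T: 18, now '.': 29
Total burnt (originally-T cells now '.'): 17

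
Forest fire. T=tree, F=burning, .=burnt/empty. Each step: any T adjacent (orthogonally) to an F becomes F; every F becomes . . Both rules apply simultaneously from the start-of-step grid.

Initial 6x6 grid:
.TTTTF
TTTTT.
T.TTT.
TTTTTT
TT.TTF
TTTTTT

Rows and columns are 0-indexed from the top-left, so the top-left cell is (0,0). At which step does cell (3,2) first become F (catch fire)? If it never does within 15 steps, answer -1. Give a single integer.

Step 1: cell (3,2)='T' (+4 fires, +2 burnt)
Step 2: cell (3,2)='T' (+5 fires, +4 burnt)
Step 3: cell (3,2)='T' (+5 fires, +5 burnt)
Step 4: cell (3,2)='F' (+5 fires, +5 burnt)
  -> target ignites at step 4
Step 5: cell (3,2)='.' (+4 fires, +5 burnt)
Step 6: cell (3,2)='.' (+4 fires, +4 burnt)
Step 7: cell (3,2)='.' (+2 fires, +4 burnt)
Step 8: cell (3,2)='.' (+0 fires, +2 burnt)
  fire out at step 8

4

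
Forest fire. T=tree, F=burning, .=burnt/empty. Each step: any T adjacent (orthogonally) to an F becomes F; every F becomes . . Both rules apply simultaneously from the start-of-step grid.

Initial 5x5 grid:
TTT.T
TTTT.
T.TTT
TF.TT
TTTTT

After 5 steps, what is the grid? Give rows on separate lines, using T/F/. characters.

Step 1: 2 trees catch fire, 1 burn out
  TTT.T
  TTTT.
  T.TTT
  F..TT
  TFTTT
Step 2: 3 trees catch fire, 2 burn out
  TTT.T
  TTTT.
  F.TTT
  ...TT
  F.FTT
Step 3: 2 trees catch fire, 3 burn out
  TTT.T
  FTTT.
  ..TTT
  ...TT
  ...FT
Step 4: 4 trees catch fire, 2 burn out
  FTT.T
  .FTT.
  ..TTT
  ...FT
  ....F
Step 5: 4 trees catch fire, 4 burn out
  .FT.T
  ..FT.
  ..TFT
  ....F
  .....

.FT.T
..FT.
..TFT
....F
.....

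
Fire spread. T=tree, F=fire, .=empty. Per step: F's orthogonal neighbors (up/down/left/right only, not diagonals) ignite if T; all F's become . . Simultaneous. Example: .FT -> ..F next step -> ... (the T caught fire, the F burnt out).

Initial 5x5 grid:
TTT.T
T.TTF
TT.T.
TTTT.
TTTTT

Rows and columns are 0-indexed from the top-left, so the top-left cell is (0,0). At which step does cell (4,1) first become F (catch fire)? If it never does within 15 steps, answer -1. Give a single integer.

Step 1: cell (4,1)='T' (+2 fires, +1 burnt)
Step 2: cell (4,1)='T' (+2 fires, +2 burnt)
Step 3: cell (4,1)='T' (+2 fires, +2 burnt)
Step 4: cell (4,1)='T' (+3 fires, +2 burnt)
Step 5: cell (4,1)='T' (+4 fires, +3 burnt)
Step 6: cell (4,1)='F' (+4 fires, +4 burnt)
  -> target ignites at step 6
Step 7: cell (4,1)='.' (+2 fires, +4 burnt)
Step 8: cell (4,1)='.' (+0 fires, +2 burnt)
  fire out at step 8

6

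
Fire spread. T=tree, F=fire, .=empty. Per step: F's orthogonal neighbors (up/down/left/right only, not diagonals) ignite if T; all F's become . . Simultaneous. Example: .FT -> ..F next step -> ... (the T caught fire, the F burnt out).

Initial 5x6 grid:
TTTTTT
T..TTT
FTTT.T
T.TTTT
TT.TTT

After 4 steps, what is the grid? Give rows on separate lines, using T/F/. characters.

Step 1: 3 trees catch fire, 1 burn out
  TTTTTT
  F..TTT
  .FTT.T
  F.TTTT
  TT.TTT
Step 2: 3 trees catch fire, 3 burn out
  FTTTTT
  ...TTT
  ..FT.T
  ..TTTT
  FT.TTT
Step 3: 4 trees catch fire, 3 burn out
  .FTTTT
  ...TTT
  ...F.T
  ..FTTT
  .F.TTT
Step 4: 3 trees catch fire, 4 burn out
  ..FTTT
  ...FTT
  .....T
  ...FTT
  ...TTT

..FTTT
...FTT
.....T
...FTT
...TTT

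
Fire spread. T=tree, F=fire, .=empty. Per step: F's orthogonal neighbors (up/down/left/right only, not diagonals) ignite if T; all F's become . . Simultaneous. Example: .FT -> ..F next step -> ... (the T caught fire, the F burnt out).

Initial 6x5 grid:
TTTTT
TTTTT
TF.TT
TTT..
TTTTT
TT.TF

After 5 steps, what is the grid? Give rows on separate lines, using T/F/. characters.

Step 1: 5 trees catch fire, 2 burn out
  TTTTT
  TFTTT
  F..TT
  TFT..
  TTTTF
  TT.F.
Step 2: 7 trees catch fire, 5 burn out
  TFTTT
  F.FTT
  ...TT
  F.F..
  TFTF.
  TT...
Step 3: 6 trees catch fire, 7 burn out
  F.FTT
  ...FT
  ...TT
  .....
  F.F..
  TF...
Step 4: 4 trees catch fire, 6 burn out
  ...FT
  ....F
  ...FT
  .....
  .....
  F....
Step 5: 2 trees catch fire, 4 burn out
  ....F
  .....
  ....F
  .....
  .....
  .....

....F
.....
....F
.....
.....
.....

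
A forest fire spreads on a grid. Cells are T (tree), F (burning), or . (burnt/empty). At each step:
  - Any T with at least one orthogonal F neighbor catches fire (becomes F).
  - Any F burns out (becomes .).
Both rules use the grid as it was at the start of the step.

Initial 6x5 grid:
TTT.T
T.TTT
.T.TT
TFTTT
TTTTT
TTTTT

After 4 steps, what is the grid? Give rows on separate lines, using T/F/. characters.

Step 1: 4 trees catch fire, 1 burn out
  TTT.T
  T.TTT
  .F.TT
  F.FTT
  TFTTT
  TTTTT
Step 2: 4 trees catch fire, 4 burn out
  TTT.T
  T.TTT
  ...TT
  ...FT
  F.FTT
  TFTTT
Step 3: 5 trees catch fire, 4 burn out
  TTT.T
  T.TTT
  ...FT
  ....F
  ...FT
  F.FTT
Step 4: 4 trees catch fire, 5 burn out
  TTT.T
  T.TFT
  ....F
  .....
  ....F
  ...FT

TTT.T
T.TFT
....F
.....
....F
...FT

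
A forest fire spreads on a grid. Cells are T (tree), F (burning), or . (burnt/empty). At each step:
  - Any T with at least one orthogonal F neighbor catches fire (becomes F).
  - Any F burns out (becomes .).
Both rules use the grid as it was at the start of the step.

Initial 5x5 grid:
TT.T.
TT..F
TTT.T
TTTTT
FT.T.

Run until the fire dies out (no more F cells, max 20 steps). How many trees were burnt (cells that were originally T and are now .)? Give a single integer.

Step 1: +3 fires, +2 burnt (F count now 3)
Step 2: +3 fires, +3 burnt (F count now 3)
Step 3: +4 fires, +3 burnt (F count now 4)
Step 4: +4 fires, +4 burnt (F count now 4)
Step 5: +1 fires, +4 burnt (F count now 1)
Step 6: +0 fires, +1 burnt (F count now 0)
Fire out after step 6
Initially T: 16, now '.': 24
Total burnt (originally-T cells now '.'): 15

Answer: 15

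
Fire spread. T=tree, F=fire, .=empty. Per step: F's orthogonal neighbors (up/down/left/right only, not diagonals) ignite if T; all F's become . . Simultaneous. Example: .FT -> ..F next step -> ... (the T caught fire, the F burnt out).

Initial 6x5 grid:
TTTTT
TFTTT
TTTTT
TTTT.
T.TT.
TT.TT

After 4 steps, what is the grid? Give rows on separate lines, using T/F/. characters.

Step 1: 4 trees catch fire, 1 burn out
  TFTTT
  F.FTT
  TFTTT
  TTTT.
  T.TT.
  TT.TT
Step 2: 6 trees catch fire, 4 burn out
  F.FTT
  ...FT
  F.FTT
  TFTT.
  T.TT.
  TT.TT
Step 3: 5 trees catch fire, 6 burn out
  ...FT
  ....F
  ...FT
  F.FT.
  T.TT.
  TT.TT
Step 4: 5 trees catch fire, 5 burn out
  ....F
  .....
  ....F
  ...F.
  F.FT.
  TT.TT

....F
.....
....F
...F.
F.FT.
TT.TT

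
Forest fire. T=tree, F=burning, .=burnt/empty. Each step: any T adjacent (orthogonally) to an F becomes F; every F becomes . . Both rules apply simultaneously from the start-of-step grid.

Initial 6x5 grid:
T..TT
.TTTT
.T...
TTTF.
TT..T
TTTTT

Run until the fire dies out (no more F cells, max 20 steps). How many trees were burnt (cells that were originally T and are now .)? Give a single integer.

Answer: 18

Derivation:
Step 1: +1 fires, +1 burnt (F count now 1)
Step 2: +1 fires, +1 burnt (F count now 1)
Step 3: +3 fires, +1 burnt (F count now 3)
Step 4: +3 fires, +3 burnt (F count now 3)
Step 5: +3 fires, +3 burnt (F count now 3)
Step 6: +2 fires, +3 burnt (F count now 2)
Step 7: +3 fires, +2 burnt (F count now 3)
Step 8: +2 fires, +3 burnt (F count now 2)
Step 9: +0 fires, +2 burnt (F count now 0)
Fire out after step 9
Initially T: 19, now '.': 29
Total burnt (originally-T cells now '.'): 18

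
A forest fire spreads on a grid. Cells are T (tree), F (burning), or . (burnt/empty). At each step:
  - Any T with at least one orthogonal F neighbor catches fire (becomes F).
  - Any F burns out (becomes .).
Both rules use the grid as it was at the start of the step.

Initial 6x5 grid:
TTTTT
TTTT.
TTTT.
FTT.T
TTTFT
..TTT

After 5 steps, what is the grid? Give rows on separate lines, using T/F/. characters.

Step 1: 6 trees catch fire, 2 burn out
  TTTTT
  TTTT.
  FTTT.
  .FT.T
  FTF.F
  ..TFT
Step 2: 7 trees catch fire, 6 burn out
  TTTTT
  FTTT.
  .FTT.
  ..F.F
  .F...
  ..F.F
Step 3: 3 trees catch fire, 7 burn out
  FTTTT
  .FTT.
  ..FT.
  .....
  .....
  .....
Step 4: 3 trees catch fire, 3 burn out
  .FTTT
  ..FT.
  ...F.
  .....
  .....
  .....
Step 5: 2 trees catch fire, 3 burn out
  ..FTT
  ...F.
  .....
  .....
  .....
  .....

..FTT
...F.
.....
.....
.....
.....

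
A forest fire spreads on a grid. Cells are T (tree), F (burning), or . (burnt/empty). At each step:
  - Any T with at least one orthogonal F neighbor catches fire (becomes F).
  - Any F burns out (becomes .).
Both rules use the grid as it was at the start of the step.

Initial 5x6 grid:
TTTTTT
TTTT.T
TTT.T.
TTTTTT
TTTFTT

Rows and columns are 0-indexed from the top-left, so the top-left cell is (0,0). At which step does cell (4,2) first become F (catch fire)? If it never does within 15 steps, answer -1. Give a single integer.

Step 1: cell (4,2)='F' (+3 fires, +1 burnt)
  -> target ignites at step 1
Step 2: cell (4,2)='.' (+4 fires, +3 burnt)
Step 3: cell (4,2)='.' (+5 fires, +4 burnt)
Step 4: cell (4,2)='.' (+3 fires, +5 burnt)
Step 5: cell (4,2)='.' (+4 fires, +3 burnt)
Step 6: cell (4,2)='.' (+3 fires, +4 burnt)
Step 7: cell (4,2)='.' (+2 fires, +3 burnt)
Step 8: cell (4,2)='.' (+1 fires, +2 burnt)
Step 9: cell (4,2)='.' (+1 fires, +1 burnt)
Step 10: cell (4,2)='.' (+0 fires, +1 burnt)
  fire out at step 10

1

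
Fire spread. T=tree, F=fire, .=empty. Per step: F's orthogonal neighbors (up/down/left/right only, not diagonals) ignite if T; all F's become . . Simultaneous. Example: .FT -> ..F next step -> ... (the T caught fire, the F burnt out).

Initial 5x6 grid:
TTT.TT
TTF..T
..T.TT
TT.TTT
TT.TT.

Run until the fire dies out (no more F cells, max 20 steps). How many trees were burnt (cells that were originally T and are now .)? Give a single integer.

Step 1: +3 fires, +1 burnt (F count now 3)
Step 2: +2 fires, +3 burnt (F count now 2)
Step 3: +1 fires, +2 burnt (F count now 1)
Step 4: +0 fires, +1 burnt (F count now 0)
Fire out after step 4
Initially T: 20, now '.': 16
Total burnt (originally-T cells now '.'): 6

Answer: 6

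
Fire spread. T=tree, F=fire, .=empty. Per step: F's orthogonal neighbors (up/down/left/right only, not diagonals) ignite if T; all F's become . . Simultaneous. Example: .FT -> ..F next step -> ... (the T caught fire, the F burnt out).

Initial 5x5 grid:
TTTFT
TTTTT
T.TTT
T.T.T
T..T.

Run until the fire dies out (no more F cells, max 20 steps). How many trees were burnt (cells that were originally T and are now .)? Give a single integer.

Answer: 17

Derivation:
Step 1: +3 fires, +1 burnt (F count now 3)
Step 2: +4 fires, +3 burnt (F count now 4)
Step 3: +4 fires, +4 burnt (F count now 4)
Step 4: +3 fires, +4 burnt (F count now 3)
Step 5: +1 fires, +3 burnt (F count now 1)
Step 6: +1 fires, +1 burnt (F count now 1)
Step 7: +1 fires, +1 burnt (F count now 1)
Step 8: +0 fires, +1 burnt (F count now 0)
Fire out after step 8
Initially T: 18, now '.': 24
Total burnt (originally-T cells now '.'): 17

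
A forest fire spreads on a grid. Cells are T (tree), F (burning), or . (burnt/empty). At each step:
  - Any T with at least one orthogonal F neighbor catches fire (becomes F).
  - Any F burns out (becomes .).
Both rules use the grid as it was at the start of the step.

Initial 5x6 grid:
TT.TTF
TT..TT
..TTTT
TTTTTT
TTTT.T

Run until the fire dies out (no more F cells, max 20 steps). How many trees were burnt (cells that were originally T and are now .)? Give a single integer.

Step 1: +2 fires, +1 burnt (F count now 2)
Step 2: +3 fires, +2 burnt (F count now 3)
Step 3: +2 fires, +3 burnt (F count now 2)
Step 4: +3 fires, +2 burnt (F count now 3)
Step 5: +2 fires, +3 burnt (F count now 2)
Step 6: +2 fires, +2 burnt (F count now 2)
Step 7: +2 fires, +2 burnt (F count now 2)
Step 8: +2 fires, +2 burnt (F count now 2)
Step 9: +1 fires, +2 burnt (F count now 1)
Step 10: +0 fires, +1 burnt (F count now 0)
Fire out after step 10
Initially T: 23, now '.': 26
Total burnt (originally-T cells now '.'): 19

Answer: 19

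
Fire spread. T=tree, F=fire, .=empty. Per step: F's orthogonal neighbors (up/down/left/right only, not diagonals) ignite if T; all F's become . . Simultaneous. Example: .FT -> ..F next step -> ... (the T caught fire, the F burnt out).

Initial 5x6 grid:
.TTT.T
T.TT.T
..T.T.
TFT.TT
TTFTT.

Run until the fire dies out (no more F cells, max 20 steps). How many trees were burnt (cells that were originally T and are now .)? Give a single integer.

Answer: 15

Derivation:
Step 1: +4 fires, +2 burnt (F count now 4)
Step 2: +3 fires, +4 burnt (F count now 3)
Step 3: +2 fires, +3 burnt (F count now 2)
Step 4: +4 fires, +2 burnt (F count now 4)
Step 5: +2 fires, +4 burnt (F count now 2)
Step 6: +0 fires, +2 burnt (F count now 0)
Fire out after step 6
Initially T: 18, now '.': 27
Total burnt (originally-T cells now '.'): 15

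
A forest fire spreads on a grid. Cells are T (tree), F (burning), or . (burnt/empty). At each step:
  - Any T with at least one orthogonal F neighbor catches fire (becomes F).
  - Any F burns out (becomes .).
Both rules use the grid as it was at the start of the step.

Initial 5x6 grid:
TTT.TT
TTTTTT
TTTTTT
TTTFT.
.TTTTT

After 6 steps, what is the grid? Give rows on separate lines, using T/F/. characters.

Step 1: 4 trees catch fire, 1 burn out
  TTT.TT
  TTTTTT
  TTTFTT
  TTF.F.
  .TTFTT
Step 2: 6 trees catch fire, 4 burn out
  TTT.TT
  TTTFTT
  TTF.FT
  TF....
  .TF.FT
Step 3: 7 trees catch fire, 6 burn out
  TTT.TT
  TTF.FT
  TF...F
  F.....
  .F...F
Step 4: 5 trees catch fire, 7 burn out
  TTF.FT
  TF...F
  F.....
  ......
  ......
Step 5: 3 trees catch fire, 5 burn out
  TF...F
  F.....
  ......
  ......
  ......
Step 6: 1 trees catch fire, 3 burn out
  F.....
  ......
  ......
  ......
  ......

F.....
......
......
......
......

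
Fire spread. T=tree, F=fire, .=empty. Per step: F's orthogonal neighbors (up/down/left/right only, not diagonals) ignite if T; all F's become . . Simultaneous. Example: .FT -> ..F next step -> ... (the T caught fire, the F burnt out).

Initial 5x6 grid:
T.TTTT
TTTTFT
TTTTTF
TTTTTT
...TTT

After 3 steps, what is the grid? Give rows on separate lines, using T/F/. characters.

Step 1: 5 trees catch fire, 2 burn out
  T.TTFT
  TTTF.F
  TTTTF.
  TTTTTF
  ...TTT
Step 2: 6 trees catch fire, 5 burn out
  T.TF.F
  TTF...
  TTTF..
  TTTTF.
  ...TTF
Step 3: 5 trees catch fire, 6 burn out
  T.F...
  TF....
  TTF...
  TTTF..
  ...TF.

T.F...
TF....
TTF...
TTTF..
...TF.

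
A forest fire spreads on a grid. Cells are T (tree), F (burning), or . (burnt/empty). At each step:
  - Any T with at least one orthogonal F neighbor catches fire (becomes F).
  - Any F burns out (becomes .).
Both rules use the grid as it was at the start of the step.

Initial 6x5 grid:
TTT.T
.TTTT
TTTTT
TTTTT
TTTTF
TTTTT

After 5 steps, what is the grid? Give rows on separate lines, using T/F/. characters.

Step 1: 3 trees catch fire, 1 burn out
  TTT.T
  .TTTT
  TTTTT
  TTTTF
  TTTF.
  TTTTF
Step 2: 4 trees catch fire, 3 burn out
  TTT.T
  .TTTT
  TTTTF
  TTTF.
  TTF..
  TTTF.
Step 3: 5 trees catch fire, 4 burn out
  TTT.T
  .TTTF
  TTTF.
  TTF..
  TF...
  TTF..
Step 4: 6 trees catch fire, 5 burn out
  TTT.F
  .TTF.
  TTF..
  TF...
  F....
  TF...
Step 5: 4 trees catch fire, 6 burn out
  TTT..
  .TF..
  TF...
  F....
  .....
  F....

TTT..
.TF..
TF...
F....
.....
F....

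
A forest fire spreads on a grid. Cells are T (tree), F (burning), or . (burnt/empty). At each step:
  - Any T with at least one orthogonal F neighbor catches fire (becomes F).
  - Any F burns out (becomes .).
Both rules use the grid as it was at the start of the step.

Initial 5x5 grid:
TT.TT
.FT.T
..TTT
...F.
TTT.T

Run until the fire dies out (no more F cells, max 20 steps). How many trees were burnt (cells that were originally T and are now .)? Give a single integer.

Step 1: +3 fires, +2 burnt (F count now 3)
Step 2: +3 fires, +3 burnt (F count now 3)
Step 3: +1 fires, +3 burnt (F count now 1)
Step 4: +1 fires, +1 burnt (F count now 1)
Step 5: +1 fires, +1 burnt (F count now 1)
Step 6: +0 fires, +1 burnt (F count now 0)
Fire out after step 6
Initially T: 13, now '.': 21
Total burnt (originally-T cells now '.'): 9

Answer: 9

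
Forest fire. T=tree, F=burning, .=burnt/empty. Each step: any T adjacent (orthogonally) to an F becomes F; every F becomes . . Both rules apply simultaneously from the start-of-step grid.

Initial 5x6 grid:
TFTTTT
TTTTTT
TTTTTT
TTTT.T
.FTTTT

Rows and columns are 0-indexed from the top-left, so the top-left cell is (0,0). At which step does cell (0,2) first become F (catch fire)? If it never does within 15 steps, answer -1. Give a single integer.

Step 1: cell (0,2)='F' (+5 fires, +2 burnt)
  -> target ignites at step 1
Step 2: cell (0,2)='.' (+7 fires, +5 burnt)
Step 3: cell (0,2)='.' (+6 fires, +7 burnt)
Step 4: cell (0,2)='.' (+4 fires, +6 burnt)
Step 5: cell (0,2)='.' (+3 fires, +4 burnt)
Step 6: cell (0,2)='.' (+1 fires, +3 burnt)
Step 7: cell (0,2)='.' (+0 fires, +1 burnt)
  fire out at step 7

1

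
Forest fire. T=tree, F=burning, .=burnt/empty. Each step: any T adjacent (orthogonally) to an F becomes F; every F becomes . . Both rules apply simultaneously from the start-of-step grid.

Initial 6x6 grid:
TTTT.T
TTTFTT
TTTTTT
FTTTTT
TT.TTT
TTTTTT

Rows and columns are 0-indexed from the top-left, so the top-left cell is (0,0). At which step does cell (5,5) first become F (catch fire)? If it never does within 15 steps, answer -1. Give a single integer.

Step 1: cell (5,5)='T' (+7 fires, +2 burnt)
Step 2: cell (5,5)='T' (+11 fires, +7 burnt)
Step 3: cell (5,5)='T' (+7 fires, +11 burnt)
Step 4: cell (5,5)='T' (+4 fires, +7 burnt)
Step 5: cell (5,5)='T' (+2 fires, +4 burnt)
Step 6: cell (5,5)='F' (+1 fires, +2 burnt)
  -> target ignites at step 6
Step 7: cell (5,5)='.' (+0 fires, +1 burnt)
  fire out at step 7

6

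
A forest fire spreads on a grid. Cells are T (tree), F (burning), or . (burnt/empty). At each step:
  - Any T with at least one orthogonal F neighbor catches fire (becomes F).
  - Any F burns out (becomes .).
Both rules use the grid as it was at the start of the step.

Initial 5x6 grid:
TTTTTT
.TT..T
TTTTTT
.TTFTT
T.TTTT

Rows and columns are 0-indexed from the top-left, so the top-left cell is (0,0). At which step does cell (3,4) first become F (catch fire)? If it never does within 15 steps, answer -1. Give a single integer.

Step 1: cell (3,4)='F' (+4 fires, +1 burnt)
  -> target ignites at step 1
Step 2: cell (3,4)='.' (+6 fires, +4 burnt)
Step 3: cell (3,4)='.' (+4 fires, +6 burnt)
Step 4: cell (3,4)='.' (+4 fires, +4 burnt)
Step 5: cell (3,4)='.' (+3 fires, +4 burnt)
Step 6: cell (3,4)='.' (+2 fires, +3 burnt)
Step 7: cell (3,4)='.' (+0 fires, +2 burnt)
  fire out at step 7

1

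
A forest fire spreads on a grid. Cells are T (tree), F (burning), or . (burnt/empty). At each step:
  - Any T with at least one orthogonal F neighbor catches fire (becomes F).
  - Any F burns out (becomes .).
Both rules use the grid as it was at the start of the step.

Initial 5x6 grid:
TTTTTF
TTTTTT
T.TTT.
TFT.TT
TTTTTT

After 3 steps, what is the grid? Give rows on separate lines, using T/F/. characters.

Step 1: 5 trees catch fire, 2 burn out
  TTTTF.
  TTTTTF
  T.TTT.
  F.F.TT
  TFTTTT
Step 2: 6 trees catch fire, 5 burn out
  TTTF..
  TTTTF.
  F.FTT.
  ....TT
  F.FTTT
Step 3: 7 trees catch fire, 6 burn out
  TTF...
  FTFF..
  ...FF.
  ....TT
  ...FTT

TTF...
FTFF..
...FF.
....TT
...FTT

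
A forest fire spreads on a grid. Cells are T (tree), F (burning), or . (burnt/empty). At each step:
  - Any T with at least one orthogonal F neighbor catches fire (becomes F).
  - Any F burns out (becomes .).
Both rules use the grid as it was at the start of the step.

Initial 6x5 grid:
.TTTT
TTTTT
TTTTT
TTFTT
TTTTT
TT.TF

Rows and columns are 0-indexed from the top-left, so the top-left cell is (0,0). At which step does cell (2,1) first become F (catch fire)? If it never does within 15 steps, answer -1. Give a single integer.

Step 1: cell (2,1)='T' (+6 fires, +2 burnt)
Step 2: cell (2,1)='F' (+7 fires, +6 burnt)
  -> target ignites at step 2
Step 3: cell (2,1)='.' (+7 fires, +7 burnt)
Step 4: cell (2,1)='.' (+5 fires, +7 burnt)
Step 5: cell (2,1)='.' (+1 fires, +5 burnt)
Step 6: cell (2,1)='.' (+0 fires, +1 burnt)
  fire out at step 6

2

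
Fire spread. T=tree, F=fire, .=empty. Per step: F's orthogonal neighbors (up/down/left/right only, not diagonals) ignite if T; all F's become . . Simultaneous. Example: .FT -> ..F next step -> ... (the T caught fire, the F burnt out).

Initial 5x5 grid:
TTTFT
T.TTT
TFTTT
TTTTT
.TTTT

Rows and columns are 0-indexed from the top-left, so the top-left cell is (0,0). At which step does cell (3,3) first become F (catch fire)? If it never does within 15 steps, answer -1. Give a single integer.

Step 1: cell (3,3)='T' (+6 fires, +2 burnt)
Step 2: cell (3,3)='T' (+8 fires, +6 burnt)
Step 3: cell (3,3)='F' (+4 fires, +8 burnt)
  -> target ignites at step 3
Step 4: cell (3,3)='.' (+2 fires, +4 burnt)
Step 5: cell (3,3)='.' (+1 fires, +2 burnt)
Step 6: cell (3,3)='.' (+0 fires, +1 burnt)
  fire out at step 6

3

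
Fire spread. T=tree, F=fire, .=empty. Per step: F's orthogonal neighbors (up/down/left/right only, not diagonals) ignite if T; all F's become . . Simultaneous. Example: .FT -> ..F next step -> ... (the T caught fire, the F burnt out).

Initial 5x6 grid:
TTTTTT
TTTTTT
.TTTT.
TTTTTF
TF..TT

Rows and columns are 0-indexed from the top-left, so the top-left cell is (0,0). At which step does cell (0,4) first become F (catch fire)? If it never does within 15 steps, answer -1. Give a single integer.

Step 1: cell (0,4)='T' (+4 fires, +2 burnt)
Step 2: cell (0,4)='T' (+6 fires, +4 burnt)
Step 3: cell (0,4)='T' (+4 fires, +6 burnt)
Step 4: cell (0,4)='F' (+6 fires, +4 burnt)
  -> target ignites at step 4
Step 5: cell (0,4)='.' (+4 fires, +6 burnt)
Step 6: cell (0,4)='.' (+0 fires, +4 burnt)
  fire out at step 6

4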